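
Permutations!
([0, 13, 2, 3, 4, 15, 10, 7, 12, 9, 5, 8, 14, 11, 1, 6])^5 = [0, 14, 2, 3, 4, 15, 10, 7, 11, 9, 5, 13, 8, 1, 12, 6]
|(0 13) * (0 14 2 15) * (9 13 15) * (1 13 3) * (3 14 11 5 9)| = 8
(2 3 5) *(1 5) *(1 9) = (1 5 2 3 9) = [0, 5, 3, 9, 4, 2, 6, 7, 8, 1]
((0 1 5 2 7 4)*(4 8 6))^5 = (0 8 5 4 7 1 6 2)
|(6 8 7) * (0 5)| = 6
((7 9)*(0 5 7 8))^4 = ((0 5 7 9 8))^4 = (0 8 9 7 5)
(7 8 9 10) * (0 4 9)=(0 4 9 10 7 8)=[4, 1, 2, 3, 9, 5, 6, 8, 0, 10, 7]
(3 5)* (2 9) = (2 9)(3 5) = [0, 1, 9, 5, 4, 3, 6, 7, 8, 2]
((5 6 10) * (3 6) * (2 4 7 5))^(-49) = (10)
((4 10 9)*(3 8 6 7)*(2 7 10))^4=((2 7 3 8 6 10 9 4))^4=(2 6)(3 9)(4 8)(7 10)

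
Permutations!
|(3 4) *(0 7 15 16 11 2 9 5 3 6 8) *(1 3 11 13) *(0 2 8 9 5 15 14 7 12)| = 8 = |(0 12)(1 3 4 6 9 15 16 13)(2 5 11 8)(7 14)|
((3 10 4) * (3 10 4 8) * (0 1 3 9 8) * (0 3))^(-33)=(10)(0 1)(8 9)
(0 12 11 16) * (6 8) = [12, 1, 2, 3, 4, 5, 8, 7, 6, 9, 10, 16, 11, 13, 14, 15, 0] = (0 12 11 16)(6 8)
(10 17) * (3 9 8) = (3 9 8)(10 17) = [0, 1, 2, 9, 4, 5, 6, 7, 3, 8, 17, 11, 12, 13, 14, 15, 16, 10]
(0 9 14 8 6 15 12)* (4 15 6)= [9, 1, 2, 3, 15, 5, 6, 7, 4, 14, 10, 11, 0, 13, 8, 12]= (0 9 14 8 4 15 12)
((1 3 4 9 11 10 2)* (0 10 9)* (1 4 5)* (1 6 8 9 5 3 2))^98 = ((0 10 1 2 4)(5 6 8 9 11))^98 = (0 2 10 4 1)(5 9 6 11 8)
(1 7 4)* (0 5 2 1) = [5, 7, 1, 3, 0, 2, 6, 4] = (0 5 2 1 7 4)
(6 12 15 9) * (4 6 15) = (4 6 12)(9 15) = [0, 1, 2, 3, 6, 5, 12, 7, 8, 15, 10, 11, 4, 13, 14, 9]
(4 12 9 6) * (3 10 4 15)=[0, 1, 2, 10, 12, 5, 15, 7, 8, 6, 4, 11, 9, 13, 14, 3]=(3 10 4 12 9 6 15)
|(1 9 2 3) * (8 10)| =4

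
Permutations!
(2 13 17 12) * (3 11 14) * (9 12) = [0, 1, 13, 11, 4, 5, 6, 7, 8, 12, 10, 14, 2, 17, 3, 15, 16, 9] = (2 13 17 9 12)(3 11 14)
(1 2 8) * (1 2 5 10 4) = [0, 5, 8, 3, 1, 10, 6, 7, 2, 9, 4] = (1 5 10 4)(2 8)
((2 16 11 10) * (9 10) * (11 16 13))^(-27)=((16)(2 13 11 9 10))^(-27)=(16)(2 9 13 10 11)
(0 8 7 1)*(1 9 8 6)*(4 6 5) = (0 5 4 6 1)(7 9 8) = [5, 0, 2, 3, 6, 4, 1, 9, 7, 8]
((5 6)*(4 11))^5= (4 11)(5 6)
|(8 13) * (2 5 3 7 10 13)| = |(2 5 3 7 10 13 8)| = 7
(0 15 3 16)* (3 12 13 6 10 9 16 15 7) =(0 7 3 15 12 13 6 10 9 16) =[7, 1, 2, 15, 4, 5, 10, 3, 8, 16, 9, 11, 13, 6, 14, 12, 0]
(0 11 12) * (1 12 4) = (0 11 4 1 12) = [11, 12, 2, 3, 1, 5, 6, 7, 8, 9, 10, 4, 0]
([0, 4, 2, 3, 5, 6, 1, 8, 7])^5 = (1 4 5 6)(7 8)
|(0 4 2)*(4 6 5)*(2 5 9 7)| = |(0 6 9 7 2)(4 5)| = 10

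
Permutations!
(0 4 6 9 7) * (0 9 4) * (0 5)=(0 5)(4 6)(7 9)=[5, 1, 2, 3, 6, 0, 4, 9, 8, 7]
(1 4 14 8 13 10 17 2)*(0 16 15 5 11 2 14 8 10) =(0 16 15 5 11 2 1 4 8 13)(10 17 14) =[16, 4, 1, 3, 8, 11, 6, 7, 13, 9, 17, 2, 12, 0, 10, 5, 15, 14]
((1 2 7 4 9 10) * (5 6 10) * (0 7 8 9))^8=((0 7 4)(1 2 8 9 5 6 10))^8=(0 4 7)(1 2 8 9 5 6 10)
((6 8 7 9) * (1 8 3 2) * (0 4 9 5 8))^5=((0 4 9 6 3 2 1)(5 8 7))^5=(0 2 6 4 1 3 9)(5 7 8)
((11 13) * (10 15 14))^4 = (10 15 14)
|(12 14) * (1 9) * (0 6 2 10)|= |(0 6 2 10)(1 9)(12 14)|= 4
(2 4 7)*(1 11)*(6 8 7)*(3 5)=(1 11)(2 4 6 8 7)(3 5)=[0, 11, 4, 5, 6, 3, 8, 2, 7, 9, 10, 1]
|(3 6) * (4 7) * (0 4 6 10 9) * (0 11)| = |(0 4 7 6 3 10 9 11)| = 8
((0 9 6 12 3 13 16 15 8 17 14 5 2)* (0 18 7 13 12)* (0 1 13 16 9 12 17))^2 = (0 3 14 2 7 15)(1 9)(5 18 16 8 12 17)(6 13)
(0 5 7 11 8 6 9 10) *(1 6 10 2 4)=[5, 6, 4, 3, 1, 7, 9, 11, 10, 2, 0, 8]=(0 5 7 11 8 10)(1 6 9 2 4)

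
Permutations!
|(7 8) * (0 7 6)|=|(0 7 8 6)|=4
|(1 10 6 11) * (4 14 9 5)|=|(1 10 6 11)(4 14 9 5)|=4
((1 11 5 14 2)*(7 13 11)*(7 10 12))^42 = ((1 10 12 7 13 11 5 14 2))^42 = (1 5 7)(2 11 12)(10 14 13)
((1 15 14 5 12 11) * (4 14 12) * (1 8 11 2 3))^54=(1 3 2 12 15)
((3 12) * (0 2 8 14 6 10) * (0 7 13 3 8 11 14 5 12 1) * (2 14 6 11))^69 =((0 14 11 6 10 7 13 3 1)(5 12 8))^69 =(0 13 6)(1 7 11)(3 10 14)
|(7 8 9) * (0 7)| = |(0 7 8 9)| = 4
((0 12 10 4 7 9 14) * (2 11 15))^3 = (15)(0 4 14 10 9 12 7)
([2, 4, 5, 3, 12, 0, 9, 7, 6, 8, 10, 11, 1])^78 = [0, 1, 2, 3, 4, 5, 6, 7, 8, 9, 10, 11, 12]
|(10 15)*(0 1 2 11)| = 4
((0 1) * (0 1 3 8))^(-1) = ((0 3 8))^(-1) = (0 8 3)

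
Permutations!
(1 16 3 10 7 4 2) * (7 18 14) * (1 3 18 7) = (1 16 18 14)(2 3 10 7 4) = [0, 16, 3, 10, 2, 5, 6, 4, 8, 9, 7, 11, 12, 13, 1, 15, 18, 17, 14]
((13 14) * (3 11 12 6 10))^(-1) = (3 10 6 12 11)(13 14)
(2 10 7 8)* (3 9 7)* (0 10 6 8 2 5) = (0 10 3 9 7 2 6 8 5) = [10, 1, 6, 9, 4, 0, 8, 2, 5, 7, 3]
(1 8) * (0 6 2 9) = (0 6 2 9)(1 8) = [6, 8, 9, 3, 4, 5, 2, 7, 1, 0]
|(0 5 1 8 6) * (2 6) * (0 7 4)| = 8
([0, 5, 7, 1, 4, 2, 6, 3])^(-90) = (7)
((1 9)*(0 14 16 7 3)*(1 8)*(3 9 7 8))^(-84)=(0 1)(3 8)(7 14)(9 16)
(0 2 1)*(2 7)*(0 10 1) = (0 7 2)(1 10) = [7, 10, 0, 3, 4, 5, 6, 2, 8, 9, 1]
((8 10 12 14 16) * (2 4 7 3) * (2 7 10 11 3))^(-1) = ((2 4 10 12 14 16 8 11 3 7))^(-1) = (2 7 3 11 8 16 14 12 10 4)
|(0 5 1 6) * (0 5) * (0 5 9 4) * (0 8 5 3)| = |(0 3)(1 6 9 4 8 5)| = 6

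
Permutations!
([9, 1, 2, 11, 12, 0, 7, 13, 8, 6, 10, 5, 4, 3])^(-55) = [9, 1, 2, 11, 12, 0, 7, 13, 8, 6, 10, 5, 4, 3]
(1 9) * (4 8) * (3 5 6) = (1 9)(3 5 6)(4 8) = [0, 9, 2, 5, 8, 6, 3, 7, 4, 1]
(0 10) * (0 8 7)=(0 10 8 7)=[10, 1, 2, 3, 4, 5, 6, 0, 7, 9, 8]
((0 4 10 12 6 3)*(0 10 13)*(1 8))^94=(0 4 13)(3 12)(6 10)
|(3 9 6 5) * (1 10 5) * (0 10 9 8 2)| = |(0 10 5 3 8 2)(1 9 6)| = 6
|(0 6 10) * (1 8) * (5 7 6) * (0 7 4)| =6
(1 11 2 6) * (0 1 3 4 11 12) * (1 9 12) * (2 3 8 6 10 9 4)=[4, 1, 10, 2, 11, 5, 8, 7, 6, 12, 9, 3, 0]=(0 4 11 3 2 10 9 12)(6 8)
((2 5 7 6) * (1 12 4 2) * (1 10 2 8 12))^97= (2 7 10 5 6)(4 8 12)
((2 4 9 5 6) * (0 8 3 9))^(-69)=((0 8 3 9 5 6 2 4))^(-69)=(0 9 2 8 5 4 3 6)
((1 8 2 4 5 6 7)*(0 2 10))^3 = ((0 2 4 5 6 7 1 8 10))^3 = (0 5 1)(2 6 8)(4 7 10)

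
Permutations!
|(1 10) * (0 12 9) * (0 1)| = 5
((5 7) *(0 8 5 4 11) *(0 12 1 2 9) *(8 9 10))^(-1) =(0 9)(1 12 11 4 7 5 8 10 2) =((0 9)(1 2 10 8 5 7 4 11 12))^(-1)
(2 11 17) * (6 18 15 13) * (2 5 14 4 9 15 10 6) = [0, 1, 11, 3, 9, 14, 18, 7, 8, 15, 6, 17, 12, 2, 4, 13, 16, 5, 10] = (2 11 17 5 14 4 9 15 13)(6 18 10)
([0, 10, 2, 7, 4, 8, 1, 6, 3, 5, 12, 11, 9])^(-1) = (1 6 7 3 8 5 9 12 10)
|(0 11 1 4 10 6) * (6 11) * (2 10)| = 10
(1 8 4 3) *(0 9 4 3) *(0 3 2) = (0 9 4 3 1 8 2) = [9, 8, 0, 1, 3, 5, 6, 7, 2, 4]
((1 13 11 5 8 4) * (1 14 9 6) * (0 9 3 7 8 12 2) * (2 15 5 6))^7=(0 9 2)(1 6 11 13)(3 8 14 7 4)(5 12 15)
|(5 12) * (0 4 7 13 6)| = 10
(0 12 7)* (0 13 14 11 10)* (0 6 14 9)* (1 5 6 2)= (0 12 7 13 9)(1 5 6 14 11 10 2)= [12, 5, 1, 3, 4, 6, 14, 13, 8, 0, 2, 10, 7, 9, 11]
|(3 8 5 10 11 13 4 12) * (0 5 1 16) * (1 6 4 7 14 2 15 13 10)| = 20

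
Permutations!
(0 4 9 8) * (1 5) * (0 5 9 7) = (0 4 7)(1 9 8 5) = [4, 9, 2, 3, 7, 1, 6, 0, 5, 8]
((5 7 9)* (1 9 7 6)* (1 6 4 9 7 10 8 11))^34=((1 7 10 8 11)(4 9 5))^34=(1 11 8 10 7)(4 9 5)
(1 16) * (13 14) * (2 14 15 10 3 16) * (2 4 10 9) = (1 4 10 3 16)(2 14 13 15 9) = [0, 4, 14, 16, 10, 5, 6, 7, 8, 2, 3, 11, 12, 15, 13, 9, 1]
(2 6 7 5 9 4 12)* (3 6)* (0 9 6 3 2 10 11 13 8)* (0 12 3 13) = (0 9 4 3 13 8 12 10 11)(5 6 7) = [9, 1, 2, 13, 3, 6, 7, 5, 12, 4, 11, 0, 10, 8]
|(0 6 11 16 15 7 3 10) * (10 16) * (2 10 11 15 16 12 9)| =9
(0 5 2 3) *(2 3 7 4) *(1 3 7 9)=(0 5 7 4 2 9 1 3)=[5, 3, 9, 0, 2, 7, 6, 4, 8, 1]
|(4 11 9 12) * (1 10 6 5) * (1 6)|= |(1 10)(4 11 9 12)(5 6)|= 4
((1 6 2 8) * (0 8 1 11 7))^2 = ((0 8 11 7)(1 6 2))^2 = (0 11)(1 2 6)(7 8)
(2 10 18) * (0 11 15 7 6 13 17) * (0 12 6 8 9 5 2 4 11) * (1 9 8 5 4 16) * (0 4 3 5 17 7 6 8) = (0 4 11 15 6 13 7 17 12 8)(1 9 3 5 2 10 18 16) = [4, 9, 10, 5, 11, 2, 13, 17, 0, 3, 18, 15, 8, 7, 14, 6, 1, 12, 16]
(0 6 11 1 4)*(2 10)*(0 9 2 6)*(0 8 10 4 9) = (0 8 10 6 11 1 9 2 4) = [8, 9, 4, 3, 0, 5, 11, 7, 10, 2, 6, 1]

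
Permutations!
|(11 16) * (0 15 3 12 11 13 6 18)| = 9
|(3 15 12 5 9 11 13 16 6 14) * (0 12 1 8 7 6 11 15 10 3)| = |(0 12 5 9 15 1 8 7 6 14)(3 10)(11 13 16)| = 30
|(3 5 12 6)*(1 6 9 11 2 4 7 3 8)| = |(1 6 8)(2 4 7 3 5 12 9 11)| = 24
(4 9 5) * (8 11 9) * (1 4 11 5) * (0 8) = (0 8 5 11 9 1 4) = [8, 4, 2, 3, 0, 11, 6, 7, 5, 1, 10, 9]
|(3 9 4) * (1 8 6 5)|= |(1 8 6 5)(3 9 4)|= 12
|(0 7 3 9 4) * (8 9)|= 6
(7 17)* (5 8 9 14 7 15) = (5 8 9 14 7 17 15) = [0, 1, 2, 3, 4, 8, 6, 17, 9, 14, 10, 11, 12, 13, 7, 5, 16, 15]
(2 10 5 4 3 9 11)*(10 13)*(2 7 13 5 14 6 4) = (2 5)(3 9 11 7 13 10 14 6 4) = [0, 1, 5, 9, 3, 2, 4, 13, 8, 11, 14, 7, 12, 10, 6]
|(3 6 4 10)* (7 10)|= |(3 6 4 7 10)|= 5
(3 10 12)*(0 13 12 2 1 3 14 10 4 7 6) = [13, 3, 1, 4, 7, 5, 0, 6, 8, 9, 2, 11, 14, 12, 10] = (0 13 12 14 10 2 1 3 4 7 6)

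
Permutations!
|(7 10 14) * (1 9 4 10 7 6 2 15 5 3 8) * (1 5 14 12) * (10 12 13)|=12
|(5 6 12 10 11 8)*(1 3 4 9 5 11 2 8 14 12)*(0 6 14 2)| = |(0 6 1 3 4 9 5 14 12 10)(2 8 11)| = 30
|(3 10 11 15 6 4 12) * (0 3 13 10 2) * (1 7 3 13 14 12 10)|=30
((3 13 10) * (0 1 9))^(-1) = ((0 1 9)(3 13 10))^(-1) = (0 9 1)(3 10 13)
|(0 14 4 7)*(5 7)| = |(0 14 4 5 7)| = 5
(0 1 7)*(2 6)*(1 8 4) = (0 8 4 1 7)(2 6) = [8, 7, 6, 3, 1, 5, 2, 0, 4]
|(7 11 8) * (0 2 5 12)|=|(0 2 5 12)(7 11 8)|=12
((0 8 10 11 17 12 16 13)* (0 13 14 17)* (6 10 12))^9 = (17)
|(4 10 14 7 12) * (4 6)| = |(4 10 14 7 12 6)| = 6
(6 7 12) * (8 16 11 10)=(6 7 12)(8 16 11 10)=[0, 1, 2, 3, 4, 5, 7, 12, 16, 9, 8, 10, 6, 13, 14, 15, 11]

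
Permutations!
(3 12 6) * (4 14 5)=(3 12 6)(4 14 5)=[0, 1, 2, 12, 14, 4, 3, 7, 8, 9, 10, 11, 6, 13, 5]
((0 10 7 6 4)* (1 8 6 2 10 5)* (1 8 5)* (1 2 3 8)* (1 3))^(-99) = (0 2 10 7 1 5 3 8 6 4)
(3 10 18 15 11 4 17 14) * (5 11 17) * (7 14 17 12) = (3 10 18 15 12 7 14)(4 5 11) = [0, 1, 2, 10, 5, 11, 6, 14, 8, 9, 18, 4, 7, 13, 3, 12, 16, 17, 15]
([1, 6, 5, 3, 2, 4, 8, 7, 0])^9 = (0 1 6 8)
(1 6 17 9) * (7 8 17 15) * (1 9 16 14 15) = (1 6)(7 8 17 16 14 15) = [0, 6, 2, 3, 4, 5, 1, 8, 17, 9, 10, 11, 12, 13, 15, 7, 14, 16]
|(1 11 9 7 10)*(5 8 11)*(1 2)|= 8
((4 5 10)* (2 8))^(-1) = ((2 8)(4 5 10))^(-1) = (2 8)(4 10 5)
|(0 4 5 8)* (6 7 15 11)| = |(0 4 5 8)(6 7 15 11)| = 4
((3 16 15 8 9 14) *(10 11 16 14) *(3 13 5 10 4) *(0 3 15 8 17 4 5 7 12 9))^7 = ((0 3 14 13 7 12 9 5 10 11 16 8)(4 15 17))^7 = (0 5 14 11 7 8 9 3 10 13 16 12)(4 15 17)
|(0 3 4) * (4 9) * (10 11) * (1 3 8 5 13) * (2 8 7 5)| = |(0 7 5 13 1 3 9 4)(2 8)(10 11)| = 8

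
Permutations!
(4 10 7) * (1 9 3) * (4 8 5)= (1 9 3)(4 10 7 8 5)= [0, 9, 2, 1, 10, 4, 6, 8, 5, 3, 7]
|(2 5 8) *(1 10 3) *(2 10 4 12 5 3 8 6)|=|(1 4 12 5 6 2 3)(8 10)|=14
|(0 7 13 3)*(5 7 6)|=|(0 6 5 7 13 3)|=6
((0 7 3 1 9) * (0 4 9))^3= (0 1 3 7)(4 9)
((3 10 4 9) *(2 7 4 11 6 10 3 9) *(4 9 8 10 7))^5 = (2 4)(6 11 10 8 9 7)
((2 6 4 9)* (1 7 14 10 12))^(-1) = (1 12 10 14 7)(2 9 4 6)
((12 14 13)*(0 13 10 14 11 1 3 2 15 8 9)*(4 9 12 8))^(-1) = (0 9 4 15 2 3 1 11 12 8 13)(10 14)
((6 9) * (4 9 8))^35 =((4 9 6 8))^35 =(4 8 6 9)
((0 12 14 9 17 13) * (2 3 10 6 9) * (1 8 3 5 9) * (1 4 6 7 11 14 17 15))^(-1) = (0 13 17 12)(1 15 9 5 2 14 11 7 10 3 8)(4 6)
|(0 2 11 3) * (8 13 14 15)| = |(0 2 11 3)(8 13 14 15)| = 4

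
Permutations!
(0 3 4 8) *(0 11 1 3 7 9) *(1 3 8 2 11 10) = [7, 8, 11, 4, 2, 5, 6, 9, 10, 0, 1, 3] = (0 7 9)(1 8 10)(2 11 3 4)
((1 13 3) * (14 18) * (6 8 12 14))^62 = ((1 13 3)(6 8 12 14 18))^62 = (1 3 13)(6 12 18 8 14)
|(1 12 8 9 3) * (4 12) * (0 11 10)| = 6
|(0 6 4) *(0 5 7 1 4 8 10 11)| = 20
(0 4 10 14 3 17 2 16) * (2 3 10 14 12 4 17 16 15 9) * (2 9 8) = (0 17 3 16)(2 15 8)(4 14 10 12) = [17, 1, 15, 16, 14, 5, 6, 7, 2, 9, 12, 11, 4, 13, 10, 8, 0, 3]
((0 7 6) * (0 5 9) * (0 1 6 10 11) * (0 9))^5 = ((0 7 10 11 9 1 6 5))^5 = (0 1 10 5 9 7 6 11)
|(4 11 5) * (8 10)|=6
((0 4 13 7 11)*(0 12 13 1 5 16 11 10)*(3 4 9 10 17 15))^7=(0 9 10)(1 17 11 4 7 16 3 13 5 15 12)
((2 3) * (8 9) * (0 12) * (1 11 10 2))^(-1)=((0 12)(1 11 10 2 3)(8 9))^(-1)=(0 12)(1 3 2 10 11)(8 9)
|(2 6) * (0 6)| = |(0 6 2)| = 3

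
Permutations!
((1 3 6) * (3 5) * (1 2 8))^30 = (8)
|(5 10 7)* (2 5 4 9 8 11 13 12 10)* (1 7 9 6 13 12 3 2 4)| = 30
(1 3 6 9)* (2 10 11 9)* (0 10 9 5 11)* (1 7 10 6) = (0 6 2 9 7 10)(1 3)(5 11) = [6, 3, 9, 1, 4, 11, 2, 10, 8, 7, 0, 5]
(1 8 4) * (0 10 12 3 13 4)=(0 10 12 3 13 4 1 8)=[10, 8, 2, 13, 1, 5, 6, 7, 0, 9, 12, 11, 3, 4]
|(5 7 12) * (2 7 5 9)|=4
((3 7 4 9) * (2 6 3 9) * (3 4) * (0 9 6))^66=(0 9 6 4 2)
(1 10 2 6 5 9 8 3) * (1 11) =[0, 10, 6, 11, 4, 9, 5, 7, 3, 8, 2, 1] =(1 10 2 6 5 9 8 3 11)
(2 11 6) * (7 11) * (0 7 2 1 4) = (0 7 11 6 1 4) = [7, 4, 2, 3, 0, 5, 1, 11, 8, 9, 10, 6]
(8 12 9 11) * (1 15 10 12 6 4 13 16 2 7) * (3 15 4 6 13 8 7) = (1 4 8 13 16 2 3 15 10 12 9 11 7) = [0, 4, 3, 15, 8, 5, 6, 1, 13, 11, 12, 7, 9, 16, 14, 10, 2]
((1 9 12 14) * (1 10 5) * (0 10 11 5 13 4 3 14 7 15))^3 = (0 4 11 9 15 13 14 1 7 10 3 5 12)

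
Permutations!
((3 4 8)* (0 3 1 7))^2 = (0 4 1)(3 8 7)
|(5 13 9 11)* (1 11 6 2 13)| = |(1 11 5)(2 13 9 6)| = 12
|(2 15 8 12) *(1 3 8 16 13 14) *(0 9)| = |(0 9)(1 3 8 12 2 15 16 13 14)| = 18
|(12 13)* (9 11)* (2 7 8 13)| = 10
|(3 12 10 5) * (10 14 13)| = |(3 12 14 13 10 5)| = 6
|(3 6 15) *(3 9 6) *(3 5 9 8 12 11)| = |(3 5 9 6 15 8 12 11)| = 8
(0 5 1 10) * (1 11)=(0 5 11 1 10)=[5, 10, 2, 3, 4, 11, 6, 7, 8, 9, 0, 1]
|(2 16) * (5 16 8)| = |(2 8 5 16)| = 4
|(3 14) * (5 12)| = |(3 14)(5 12)| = 2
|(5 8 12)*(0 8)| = 4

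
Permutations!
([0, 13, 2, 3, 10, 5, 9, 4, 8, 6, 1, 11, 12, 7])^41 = (1 13 7 4 10)(6 9)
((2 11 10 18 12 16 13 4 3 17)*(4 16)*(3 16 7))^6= ((2 11 10 18 12 4 16 13 7 3 17))^6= (2 16 11 13 10 7 18 3 12 17 4)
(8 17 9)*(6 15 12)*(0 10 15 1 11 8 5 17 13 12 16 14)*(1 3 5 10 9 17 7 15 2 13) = (17)(0 9 10 2 13 12 6 3 5 7 15 16 14)(1 11 8) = [9, 11, 13, 5, 4, 7, 3, 15, 1, 10, 2, 8, 6, 12, 0, 16, 14, 17]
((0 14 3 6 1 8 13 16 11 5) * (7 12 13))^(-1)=(0 5 11 16 13 12 7 8 1 6 3 14)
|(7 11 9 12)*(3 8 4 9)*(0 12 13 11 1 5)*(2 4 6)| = 40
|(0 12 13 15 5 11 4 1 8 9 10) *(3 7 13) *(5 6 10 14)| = 56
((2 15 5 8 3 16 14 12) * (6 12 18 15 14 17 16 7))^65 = (2 8)(3 14)(5 12)(6 15)(7 18)(16 17)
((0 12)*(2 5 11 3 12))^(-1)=(0 12 3 11 5 2)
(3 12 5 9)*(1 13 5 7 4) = (1 13 5 9 3 12 7 4) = [0, 13, 2, 12, 1, 9, 6, 4, 8, 3, 10, 11, 7, 5]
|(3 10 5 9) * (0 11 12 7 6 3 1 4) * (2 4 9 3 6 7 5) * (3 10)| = |(0 11 12 5 10 2 4)(1 9)| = 14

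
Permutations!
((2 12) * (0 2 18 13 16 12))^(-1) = ((0 2)(12 18 13 16))^(-1) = (0 2)(12 16 13 18)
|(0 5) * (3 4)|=|(0 5)(3 4)|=2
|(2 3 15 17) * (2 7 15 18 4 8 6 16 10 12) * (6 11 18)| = |(2 3 6 16 10 12)(4 8 11 18)(7 15 17)| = 12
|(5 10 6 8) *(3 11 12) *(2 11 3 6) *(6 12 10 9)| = 12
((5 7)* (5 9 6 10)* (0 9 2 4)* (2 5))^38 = ((0 9 6 10 2 4)(5 7))^38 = (0 6 2)(4 9 10)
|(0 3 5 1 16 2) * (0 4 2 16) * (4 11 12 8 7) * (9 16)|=|(0 3 5 1)(2 11 12 8 7 4)(9 16)|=12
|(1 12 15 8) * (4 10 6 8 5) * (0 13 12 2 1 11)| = |(0 13 12 15 5 4 10 6 8 11)(1 2)| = 10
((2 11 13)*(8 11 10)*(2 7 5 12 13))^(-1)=(2 11 8 10)(5 7 13 12)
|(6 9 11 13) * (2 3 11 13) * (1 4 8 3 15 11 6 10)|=24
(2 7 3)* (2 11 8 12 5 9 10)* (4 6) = [0, 1, 7, 11, 6, 9, 4, 3, 12, 10, 2, 8, 5] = (2 7 3 11 8 12 5 9 10)(4 6)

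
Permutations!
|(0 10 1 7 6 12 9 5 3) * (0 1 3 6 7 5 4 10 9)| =9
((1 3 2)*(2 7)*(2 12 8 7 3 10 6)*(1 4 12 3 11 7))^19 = (1 12 2 10 8 4 6)(3 11 7)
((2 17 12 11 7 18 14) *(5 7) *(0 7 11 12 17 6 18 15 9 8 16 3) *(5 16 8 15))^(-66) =((0 7 5 11 16 3)(2 6 18 14)(9 15))^(-66) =(2 18)(6 14)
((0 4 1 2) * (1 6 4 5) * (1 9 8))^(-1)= (0 2 1 8 9 5)(4 6)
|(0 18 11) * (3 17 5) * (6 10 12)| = |(0 18 11)(3 17 5)(6 10 12)| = 3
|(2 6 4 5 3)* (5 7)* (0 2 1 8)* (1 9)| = |(0 2 6 4 7 5 3 9 1 8)| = 10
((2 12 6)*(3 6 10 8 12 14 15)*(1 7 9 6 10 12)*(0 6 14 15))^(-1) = ((0 6 2 15 3 10 8 1 7 9 14))^(-1) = (0 14 9 7 1 8 10 3 15 2 6)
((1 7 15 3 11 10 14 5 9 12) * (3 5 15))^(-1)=(1 12 9 5 15 14 10 11 3 7)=((1 7 3 11 10 14 15 5 9 12))^(-1)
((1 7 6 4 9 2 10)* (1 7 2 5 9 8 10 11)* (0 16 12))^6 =((0 16 12)(1 2 11)(4 8 10 7 6)(5 9))^6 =(16)(4 8 10 7 6)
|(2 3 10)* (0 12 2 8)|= |(0 12 2 3 10 8)|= 6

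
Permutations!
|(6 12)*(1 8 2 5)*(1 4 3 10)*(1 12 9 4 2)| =6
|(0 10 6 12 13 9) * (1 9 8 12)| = 15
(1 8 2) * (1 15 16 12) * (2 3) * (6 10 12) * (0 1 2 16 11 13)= (0 1 8 3 16 6 10 12 2 15 11 13)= [1, 8, 15, 16, 4, 5, 10, 7, 3, 9, 12, 13, 2, 0, 14, 11, 6]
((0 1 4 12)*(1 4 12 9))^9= (0 12 1 9 4)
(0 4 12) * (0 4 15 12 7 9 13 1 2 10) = [15, 2, 10, 3, 7, 5, 6, 9, 8, 13, 0, 11, 4, 1, 14, 12] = (0 15 12 4 7 9 13 1 2 10)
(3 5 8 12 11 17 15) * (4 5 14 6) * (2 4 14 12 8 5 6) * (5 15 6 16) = (2 4 16 5 15 3 12 11 17 6 14) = [0, 1, 4, 12, 16, 15, 14, 7, 8, 9, 10, 17, 11, 13, 2, 3, 5, 6]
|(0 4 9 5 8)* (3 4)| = |(0 3 4 9 5 8)| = 6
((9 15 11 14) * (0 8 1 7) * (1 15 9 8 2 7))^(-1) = (0 7 2)(8 14 11 15)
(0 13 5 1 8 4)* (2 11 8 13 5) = (0 5 1 13 2 11 8 4) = [5, 13, 11, 3, 0, 1, 6, 7, 4, 9, 10, 8, 12, 2]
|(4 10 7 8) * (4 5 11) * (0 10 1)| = |(0 10 7 8 5 11 4 1)| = 8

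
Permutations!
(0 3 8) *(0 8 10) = (0 3 10) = [3, 1, 2, 10, 4, 5, 6, 7, 8, 9, 0]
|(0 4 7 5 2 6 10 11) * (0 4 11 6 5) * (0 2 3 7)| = 12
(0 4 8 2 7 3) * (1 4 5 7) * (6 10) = (0 5 7 3)(1 4 8 2)(6 10) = [5, 4, 1, 0, 8, 7, 10, 3, 2, 9, 6]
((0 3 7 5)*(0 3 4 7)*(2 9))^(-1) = ((0 4 7 5 3)(2 9))^(-1) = (0 3 5 7 4)(2 9)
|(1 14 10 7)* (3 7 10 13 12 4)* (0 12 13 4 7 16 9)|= 9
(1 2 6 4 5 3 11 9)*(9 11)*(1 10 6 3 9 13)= [0, 2, 3, 13, 5, 9, 4, 7, 8, 10, 6, 11, 12, 1]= (1 2 3 13)(4 5 9 10 6)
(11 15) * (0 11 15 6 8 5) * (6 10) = [11, 1, 2, 3, 4, 0, 8, 7, 5, 9, 6, 10, 12, 13, 14, 15] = (15)(0 11 10 6 8 5)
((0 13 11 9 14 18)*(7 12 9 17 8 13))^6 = ((0 7 12 9 14 18)(8 13 11 17))^6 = (18)(8 11)(13 17)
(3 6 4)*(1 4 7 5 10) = (1 4 3 6 7 5 10) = [0, 4, 2, 6, 3, 10, 7, 5, 8, 9, 1]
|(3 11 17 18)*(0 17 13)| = 6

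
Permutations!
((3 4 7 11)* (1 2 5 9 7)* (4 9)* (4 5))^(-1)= (1 4 2)(3 11 7 9)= ((1 2 4)(3 9 7 11))^(-1)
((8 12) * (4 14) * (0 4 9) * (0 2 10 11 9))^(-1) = ((0 4 14)(2 10 11 9)(8 12))^(-1) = (0 14 4)(2 9 11 10)(8 12)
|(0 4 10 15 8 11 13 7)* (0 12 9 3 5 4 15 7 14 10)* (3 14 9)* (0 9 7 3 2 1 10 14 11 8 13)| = 13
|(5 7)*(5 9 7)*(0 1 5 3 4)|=10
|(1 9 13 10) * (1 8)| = 5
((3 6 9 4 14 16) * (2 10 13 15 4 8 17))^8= (2 6 4)(3 15 17)(8 16 13)(9 14 10)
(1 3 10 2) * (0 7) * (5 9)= (0 7)(1 3 10 2)(5 9)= [7, 3, 1, 10, 4, 9, 6, 0, 8, 5, 2]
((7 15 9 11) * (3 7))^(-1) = (3 11 9 15 7)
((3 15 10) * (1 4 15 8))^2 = ((1 4 15 10 3 8))^2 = (1 15 3)(4 10 8)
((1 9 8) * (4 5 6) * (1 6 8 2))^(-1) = (1 2 9)(4 6 8 5)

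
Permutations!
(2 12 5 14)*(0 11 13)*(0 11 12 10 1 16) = [12, 16, 10, 3, 4, 14, 6, 7, 8, 9, 1, 13, 5, 11, 2, 15, 0] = (0 12 5 14 2 10 1 16)(11 13)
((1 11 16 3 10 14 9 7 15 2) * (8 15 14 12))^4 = ((1 11 16 3 10 12 8 15 2)(7 14 9))^4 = (1 10 2 3 15 16 8 11 12)(7 14 9)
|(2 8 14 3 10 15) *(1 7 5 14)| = |(1 7 5 14 3 10 15 2 8)| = 9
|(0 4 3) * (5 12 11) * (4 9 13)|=|(0 9 13 4 3)(5 12 11)|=15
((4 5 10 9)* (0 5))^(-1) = ((0 5 10 9 4))^(-1) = (0 4 9 10 5)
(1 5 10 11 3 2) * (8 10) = (1 5 8 10 11 3 2) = [0, 5, 1, 2, 4, 8, 6, 7, 10, 9, 11, 3]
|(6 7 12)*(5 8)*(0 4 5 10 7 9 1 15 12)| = |(0 4 5 8 10 7)(1 15 12 6 9)| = 30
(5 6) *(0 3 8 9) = (0 3 8 9)(5 6) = [3, 1, 2, 8, 4, 6, 5, 7, 9, 0]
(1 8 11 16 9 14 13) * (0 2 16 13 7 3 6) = (0 2 16 9 14 7 3 6)(1 8 11 13) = [2, 8, 16, 6, 4, 5, 0, 3, 11, 14, 10, 13, 12, 1, 7, 15, 9]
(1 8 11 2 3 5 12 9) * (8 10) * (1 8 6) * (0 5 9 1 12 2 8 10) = (0 5 2 3 9 10 6 12 1)(8 11) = [5, 0, 3, 9, 4, 2, 12, 7, 11, 10, 6, 8, 1]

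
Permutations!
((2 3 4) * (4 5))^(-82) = (2 5)(3 4)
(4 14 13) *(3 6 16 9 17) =(3 6 16 9 17)(4 14 13) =[0, 1, 2, 6, 14, 5, 16, 7, 8, 17, 10, 11, 12, 4, 13, 15, 9, 3]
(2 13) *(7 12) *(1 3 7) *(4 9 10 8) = (1 3 7 12)(2 13)(4 9 10 8) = [0, 3, 13, 7, 9, 5, 6, 12, 4, 10, 8, 11, 1, 2]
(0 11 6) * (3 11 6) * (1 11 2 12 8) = (0 6)(1 11 3 2 12 8) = [6, 11, 12, 2, 4, 5, 0, 7, 1, 9, 10, 3, 8]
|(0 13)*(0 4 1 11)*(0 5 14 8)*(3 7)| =8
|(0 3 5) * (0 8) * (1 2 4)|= 12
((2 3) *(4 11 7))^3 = (11)(2 3)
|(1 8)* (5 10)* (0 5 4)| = 4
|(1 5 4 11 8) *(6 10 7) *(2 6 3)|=5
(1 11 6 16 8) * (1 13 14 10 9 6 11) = (6 16 8 13 14 10 9) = [0, 1, 2, 3, 4, 5, 16, 7, 13, 6, 9, 11, 12, 14, 10, 15, 8]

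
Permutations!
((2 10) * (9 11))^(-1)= ((2 10)(9 11))^(-1)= (2 10)(9 11)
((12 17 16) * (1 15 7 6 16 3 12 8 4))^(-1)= (1 4 8 16 6 7 15)(3 17 12)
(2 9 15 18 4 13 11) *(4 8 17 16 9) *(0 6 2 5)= [6, 1, 4, 3, 13, 0, 2, 7, 17, 15, 10, 5, 12, 11, 14, 18, 9, 16, 8]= (0 6 2 4 13 11 5)(8 17 16 9 15 18)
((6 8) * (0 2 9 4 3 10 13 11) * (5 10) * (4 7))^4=(0 4 13 9 5)(2 3 11 7 10)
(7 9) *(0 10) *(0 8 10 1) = [1, 0, 2, 3, 4, 5, 6, 9, 10, 7, 8] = (0 1)(7 9)(8 10)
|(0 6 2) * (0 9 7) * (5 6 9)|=3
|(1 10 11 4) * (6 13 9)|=|(1 10 11 4)(6 13 9)|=12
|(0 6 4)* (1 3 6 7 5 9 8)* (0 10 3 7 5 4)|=10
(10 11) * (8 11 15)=[0, 1, 2, 3, 4, 5, 6, 7, 11, 9, 15, 10, 12, 13, 14, 8]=(8 11 10 15)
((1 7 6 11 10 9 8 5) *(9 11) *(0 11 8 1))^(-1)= (0 5 8 10 11)(1 9 6 7)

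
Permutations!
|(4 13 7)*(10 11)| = 6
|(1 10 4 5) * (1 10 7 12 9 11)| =15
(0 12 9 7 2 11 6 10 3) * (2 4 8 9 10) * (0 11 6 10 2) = (0 12 2 6)(3 11 10)(4 8 9 7) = [12, 1, 6, 11, 8, 5, 0, 4, 9, 7, 3, 10, 2]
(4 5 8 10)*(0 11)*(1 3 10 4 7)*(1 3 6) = (0 11)(1 6)(3 10 7)(4 5 8) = [11, 6, 2, 10, 5, 8, 1, 3, 4, 9, 7, 0]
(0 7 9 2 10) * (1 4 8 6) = (0 7 9 2 10)(1 4 8 6) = [7, 4, 10, 3, 8, 5, 1, 9, 6, 2, 0]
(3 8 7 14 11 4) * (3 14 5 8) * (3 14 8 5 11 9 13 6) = (3 14 9 13 6)(4 8 7 11) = [0, 1, 2, 14, 8, 5, 3, 11, 7, 13, 10, 4, 12, 6, 9]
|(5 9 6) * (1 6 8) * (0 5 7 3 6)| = |(0 5 9 8 1)(3 6 7)| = 15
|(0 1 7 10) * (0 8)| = |(0 1 7 10 8)| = 5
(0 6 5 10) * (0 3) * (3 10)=(10)(0 6 5 3)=[6, 1, 2, 0, 4, 3, 5, 7, 8, 9, 10]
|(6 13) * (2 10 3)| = |(2 10 3)(6 13)| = 6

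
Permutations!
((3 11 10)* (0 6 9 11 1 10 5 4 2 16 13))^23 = (0 4 6 2 9 16 11 13 5)(1 3 10)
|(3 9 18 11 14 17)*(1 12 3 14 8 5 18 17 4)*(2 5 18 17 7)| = |(1 12 3 9 7 2 5 17 14 4)(8 18 11)| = 30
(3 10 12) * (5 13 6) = (3 10 12)(5 13 6) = [0, 1, 2, 10, 4, 13, 5, 7, 8, 9, 12, 11, 3, 6]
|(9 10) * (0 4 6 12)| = |(0 4 6 12)(9 10)| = 4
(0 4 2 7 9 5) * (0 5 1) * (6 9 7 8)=(0 4 2 8 6 9 1)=[4, 0, 8, 3, 2, 5, 9, 7, 6, 1]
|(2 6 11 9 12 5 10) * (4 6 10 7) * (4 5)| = |(2 10)(4 6 11 9 12)(5 7)| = 10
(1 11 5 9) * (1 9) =[0, 11, 2, 3, 4, 1, 6, 7, 8, 9, 10, 5] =(1 11 5)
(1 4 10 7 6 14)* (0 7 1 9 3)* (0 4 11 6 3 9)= (0 7 3 4 10 1 11 6 14)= [7, 11, 2, 4, 10, 5, 14, 3, 8, 9, 1, 6, 12, 13, 0]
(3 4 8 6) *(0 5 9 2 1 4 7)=[5, 4, 1, 7, 8, 9, 3, 0, 6, 2]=(0 5 9 2 1 4 8 6 3 7)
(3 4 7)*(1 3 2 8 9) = [0, 3, 8, 4, 7, 5, 6, 2, 9, 1] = (1 3 4 7 2 8 9)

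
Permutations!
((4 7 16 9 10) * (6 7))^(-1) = ((4 6 7 16 9 10))^(-1) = (4 10 9 16 7 6)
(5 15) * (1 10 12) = (1 10 12)(5 15) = [0, 10, 2, 3, 4, 15, 6, 7, 8, 9, 12, 11, 1, 13, 14, 5]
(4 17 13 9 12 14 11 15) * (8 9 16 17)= (4 8 9 12 14 11 15)(13 16 17)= [0, 1, 2, 3, 8, 5, 6, 7, 9, 12, 10, 15, 14, 16, 11, 4, 17, 13]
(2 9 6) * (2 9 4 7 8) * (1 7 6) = (1 7 8 2 4 6 9) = [0, 7, 4, 3, 6, 5, 9, 8, 2, 1]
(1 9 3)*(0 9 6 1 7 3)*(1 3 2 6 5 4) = (0 9)(1 5 4)(2 6 3 7) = [9, 5, 6, 7, 1, 4, 3, 2, 8, 0]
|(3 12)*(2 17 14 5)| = 4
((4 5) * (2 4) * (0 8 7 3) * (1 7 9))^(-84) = (9) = ((0 8 9 1 7 3)(2 4 5))^(-84)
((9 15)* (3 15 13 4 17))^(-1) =(3 17 4 13 9 15)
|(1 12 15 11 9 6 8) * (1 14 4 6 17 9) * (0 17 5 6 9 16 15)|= 42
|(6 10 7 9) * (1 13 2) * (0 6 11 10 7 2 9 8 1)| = 10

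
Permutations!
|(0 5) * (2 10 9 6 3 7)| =|(0 5)(2 10 9 6 3 7)| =6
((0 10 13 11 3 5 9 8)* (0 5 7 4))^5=(0 7 11 10 4 3 13)(5 8 9)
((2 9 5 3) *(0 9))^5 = (9)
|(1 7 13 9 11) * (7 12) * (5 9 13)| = |(13)(1 12 7 5 9 11)| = 6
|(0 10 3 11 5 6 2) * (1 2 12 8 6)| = 21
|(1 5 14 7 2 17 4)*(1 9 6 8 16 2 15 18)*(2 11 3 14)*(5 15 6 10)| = 42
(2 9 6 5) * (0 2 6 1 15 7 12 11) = (0 2 9 1 15 7 12 11)(5 6) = [2, 15, 9, 3, 4, 6, 5, 12, 8, 1, 10, 0, 11, 13, 14, 7]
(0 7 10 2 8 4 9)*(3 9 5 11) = (0 7 10 2 8 4 5 11 3 9) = [7, 1, 8, 9, 5, 11, 6, 10, 4, 0, 2, 3]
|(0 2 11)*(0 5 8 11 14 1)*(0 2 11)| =12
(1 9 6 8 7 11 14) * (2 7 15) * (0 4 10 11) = (0 4 10 11 14 1 9 6 8 15 2 7) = [4, 9, 7, 3, 10, 5, 8, 0, 15, 6, 11, 14, 12, 13, 1, 2]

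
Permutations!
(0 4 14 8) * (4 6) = (0 6 4 14 8) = [6, 1, 2, 3, 14, 5, 4, 7, 0, 9, 10, 11, 12, 13, 8]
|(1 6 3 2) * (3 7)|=5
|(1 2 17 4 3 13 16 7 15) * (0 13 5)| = 11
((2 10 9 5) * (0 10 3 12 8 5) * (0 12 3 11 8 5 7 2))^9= ((0 10 9 12 5)(2 11 8 7))^9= (0 5 12 9 10)(2 11 8 7)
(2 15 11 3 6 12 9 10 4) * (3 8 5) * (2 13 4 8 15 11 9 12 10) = (2 11 15 9)(3 6 10 8 5)(4 13) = [0, 1, 11, 6, 13, 3, 10, 7, 5, 2, 8, 15, 12, 4, 14, 9]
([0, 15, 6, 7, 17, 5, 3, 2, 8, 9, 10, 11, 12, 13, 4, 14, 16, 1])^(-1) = [0, 17, 7, 6, 14, 5, 2, 3, 8, 9, 10, 11, 12, 13, 15, 1, 16, 4]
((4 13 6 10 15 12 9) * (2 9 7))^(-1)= ((2 9 4 13 6 10 15 12 7))^(-1)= (2 7 12 15 10 6 13 4 9)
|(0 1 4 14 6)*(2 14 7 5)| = |(0 1 4 7 5 2 14 6)| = 8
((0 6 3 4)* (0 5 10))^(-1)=((0 6 3 4 5 10))^(-1)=(0 10 5 4 3 6)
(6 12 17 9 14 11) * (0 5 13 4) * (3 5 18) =[18, 1, 2, 5, 0, 13, 12, 7, 8, 14, 10, 6, 17, 4, 11, 15, 16, 9, 3] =(0 18 3 5 13 4)(6 12 17 9 14 11)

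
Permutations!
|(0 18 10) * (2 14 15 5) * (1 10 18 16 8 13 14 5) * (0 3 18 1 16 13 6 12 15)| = |(0 13 14)(1 10 3 18)(2 5)(6 12 15 16 8)| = 60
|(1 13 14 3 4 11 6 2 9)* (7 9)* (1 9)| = 9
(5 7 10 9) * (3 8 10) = (3 8 10 9 5 7) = [0, 1, 2, 8, 4, 7, 6, 3, 10, 5, 9]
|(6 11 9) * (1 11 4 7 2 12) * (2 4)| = 6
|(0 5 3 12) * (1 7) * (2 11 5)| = 6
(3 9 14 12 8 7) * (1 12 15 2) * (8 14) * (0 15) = (0 15 2 1 12 14)(3 9 8 7) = [15, 12, 1, 9, 4, 5, 6, 3, 7, 8, 10, 11, 14, 13, 0, 2]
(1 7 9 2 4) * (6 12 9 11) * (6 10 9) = (1 7 11 10 9 2 4)(6 12) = [0, 7, 4, 3, 1, 5, 12, 11, 8, 2, 9, 10, 6]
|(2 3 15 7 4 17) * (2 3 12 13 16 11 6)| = |(2 12 13 16 11 6)(3 15 7 4 17)| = 30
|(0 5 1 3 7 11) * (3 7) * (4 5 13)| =7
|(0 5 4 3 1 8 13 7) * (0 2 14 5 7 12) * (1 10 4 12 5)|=9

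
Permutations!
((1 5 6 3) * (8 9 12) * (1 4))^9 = (12)(1 4 3 6 5)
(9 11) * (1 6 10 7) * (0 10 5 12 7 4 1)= (0 10 4 1 6 5 12 7)(9 11)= [10, 6, 2, 3, 1, 12, 5, 0, 8, 11, 4, 9, 7]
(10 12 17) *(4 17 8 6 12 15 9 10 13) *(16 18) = (4 17 13)(6 12 8)(9 10 15)(16 18) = [0, 1, 2, 3, 17, 5, 12, 7, 6, 10, 15, 11, 8, 4, 14, 9, 18, 13, 16]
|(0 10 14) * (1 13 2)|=|(0 10 14)(1 13 2)|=3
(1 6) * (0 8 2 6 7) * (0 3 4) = [8, 7, 6, 4, 0, 5, 1, 3, 2] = (0 8 2 6 1 7 3 4)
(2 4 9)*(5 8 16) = (2 4 9)(5 8 16) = [0, 1, 4, 3, 9, 8, 6, 7, 16, 2, 10, 11, 12, 13, 14, 15, 5]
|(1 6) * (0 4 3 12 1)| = |(0 4 3 12 1 6)| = 6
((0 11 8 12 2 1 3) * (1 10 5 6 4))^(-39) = ((0 11 8 12 2 10 5 6 4 1 3))^(-39) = (0 10 3 2 1 12 4 8 6 11 5)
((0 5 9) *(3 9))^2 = (0 3)(5 9)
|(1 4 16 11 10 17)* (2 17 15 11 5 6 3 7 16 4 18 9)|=|(1 18 9 2 17)(3 7 16 5 6)(10 15 11)|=15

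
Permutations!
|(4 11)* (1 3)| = 2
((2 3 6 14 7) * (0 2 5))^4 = ((0 2 3 6 14 7 5))^4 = (0 14 2 7 3 5 6)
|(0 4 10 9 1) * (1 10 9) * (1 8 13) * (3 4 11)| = 9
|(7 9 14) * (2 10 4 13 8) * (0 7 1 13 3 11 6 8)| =|(0 7 9 14 1 13)(2 10 4 3 11 6 8)| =42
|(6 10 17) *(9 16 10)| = 5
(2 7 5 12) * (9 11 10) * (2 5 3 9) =(2 7 3 9 11 10)(5 12) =[0, 1, 7, 9, 4, 12, 6, 3, 8, 11, 2, 10, 5]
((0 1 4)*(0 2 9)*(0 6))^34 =(0 9 4)(1 6 2)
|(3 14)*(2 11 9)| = |(2 11 9)(3 14)| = 6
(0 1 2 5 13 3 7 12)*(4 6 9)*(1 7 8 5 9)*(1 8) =[7, 2, 9, 1, 6, 13, 8, 12, 5, 4, 10, 11, 0, 3] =(0 7 12)(1 2 9 4 6 8 5 13 3)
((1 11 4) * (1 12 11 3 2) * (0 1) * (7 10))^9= (12)(0 1 3 2)(7 10)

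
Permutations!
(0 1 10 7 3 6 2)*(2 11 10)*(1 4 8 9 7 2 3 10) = (0 4 8 9 7 10 2)(1 3 6 11) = [4, 3, 0, 6, 8, 5, 11, 10, 9, 7, 2, 1]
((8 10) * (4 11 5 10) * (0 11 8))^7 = (0 10 5 11)(4 8)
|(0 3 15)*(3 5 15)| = |(0 5 15)| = 3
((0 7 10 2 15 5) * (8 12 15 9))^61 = (0 15 8 2 7 5 12 9 10)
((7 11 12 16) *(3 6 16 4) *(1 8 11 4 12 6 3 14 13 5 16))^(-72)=((1 8 11 6)(4 14 13 5 16 7))^(-72)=(16)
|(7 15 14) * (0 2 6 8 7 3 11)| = |(0 2 6 8 7 15 14 3 11)| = 9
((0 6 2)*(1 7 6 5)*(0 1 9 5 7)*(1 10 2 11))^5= ((0 7 6 11 1)(2 10)(5 9))^5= (11)(2 10)(5 9)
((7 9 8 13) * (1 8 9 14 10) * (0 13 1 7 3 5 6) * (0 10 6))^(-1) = ((0 13 3 5)(1 8)(6 10 7 14))^(-1) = (0 5 3 13)(1 8)(6 14 7 10)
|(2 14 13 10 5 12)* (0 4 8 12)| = |(0 4 8 12 2 14 13 10 5)| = 9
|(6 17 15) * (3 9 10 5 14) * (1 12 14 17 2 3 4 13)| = |(1 12 14 4 13)(2 3 9 10 5 17 15 6)| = 40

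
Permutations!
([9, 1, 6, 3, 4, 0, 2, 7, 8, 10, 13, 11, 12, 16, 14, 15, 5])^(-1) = [5, 1, 6, 3, 4, 16, 2, 7, 8, 0, 9, 11, 12, 10, 14, 15, 13]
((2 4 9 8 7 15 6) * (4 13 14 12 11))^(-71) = ((2 13 14 12 11 4 9 8 7 15 6))^(-71) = (2 9 13 8 14 7 12 15 11 6 4)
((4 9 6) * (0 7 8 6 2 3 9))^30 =((0 7 8 6 4)(2 3 9))^30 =(9)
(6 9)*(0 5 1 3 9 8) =(0 5 1 3 9 6 8) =[5, 3, 2, 9, 4, 1, 8, 7, 0, 6]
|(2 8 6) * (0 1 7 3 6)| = 7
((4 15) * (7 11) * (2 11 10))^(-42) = ((2 11 7 10)(4 15))^(-42) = (15)(2 7)(10 11)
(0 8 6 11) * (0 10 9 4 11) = (0 8 6)(4 11 10 9) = [8, 1, 2, 3, 11, 5, 0, 7, 6, 4, 9, 10]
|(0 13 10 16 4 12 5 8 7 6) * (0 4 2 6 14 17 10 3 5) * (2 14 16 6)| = |(0 13 3 5 8 7 16 14 17 10 6 4 12)| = 13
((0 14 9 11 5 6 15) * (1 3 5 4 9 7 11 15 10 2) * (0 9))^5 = (1 2 10 6 5 3)(9 15)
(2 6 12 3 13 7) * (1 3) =(1 3 13 7 2 6 12) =[0, 3, 6, 13, 4, 5, 12, 2, 8, 9, 10, 11, 1, 7]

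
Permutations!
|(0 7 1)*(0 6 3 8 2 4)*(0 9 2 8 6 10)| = 12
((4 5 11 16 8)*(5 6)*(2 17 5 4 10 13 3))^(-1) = (2 3 13 10 8 16 11 5 17)(4 6)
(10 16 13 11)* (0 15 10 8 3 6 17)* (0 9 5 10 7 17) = (0 15 7 17 9 5 10 16 13 11 8 3 6) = [15, 1, 2, 6, 4, 10, 0, 17, 3, 5, 16, 8, 12, 11, 14, 7, 13, 9]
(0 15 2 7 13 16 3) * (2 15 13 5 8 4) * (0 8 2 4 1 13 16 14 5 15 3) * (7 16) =[7, 13, 16, 8, 4, 2, 6, 15, 1, 9, 10, 11, 12, 14, 5, 3, 0] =(0 7 15 3 8 1 13 14 5 2 16)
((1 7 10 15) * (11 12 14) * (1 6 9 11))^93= ((1 7 10 15 6 9 11 12 14))^93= (1 15 11)(6 12 7)(9 14 10)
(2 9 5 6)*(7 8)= [0, 1, 9, 3, 4, 6, 2, 8, 7, 5]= (2 9 5 6)(7 8)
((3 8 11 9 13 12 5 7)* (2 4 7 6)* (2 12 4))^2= ((3 8 11 9 13 4 7)(5 6 12))^2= (3 11 13 7 8 9 4)(5 12 6)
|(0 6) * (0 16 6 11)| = 2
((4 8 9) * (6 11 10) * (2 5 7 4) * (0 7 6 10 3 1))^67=((0 7 4 8 9 2 5 6 11 3 1))^67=(0 7 4 8 9 2 5 6 11 3 1)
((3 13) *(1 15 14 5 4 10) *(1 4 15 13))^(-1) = ((1 13 3)(4 10)(5 15 14))^(-1) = (1 3 13)(4 10)(5 14 15)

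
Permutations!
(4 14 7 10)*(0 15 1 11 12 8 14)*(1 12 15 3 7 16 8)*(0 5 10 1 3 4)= (0 4 5 10)(1 11 15 12 3 7)(8 14 16)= [4, 11, 2, 7, 5, 10, 6, 1, 14, 9, 0, 15, 3, 13, 16, 12, 8]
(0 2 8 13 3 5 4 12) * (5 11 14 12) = (0 2 8 13 3 11 14 12)(4 5) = [2, 1, 8, 11, 5, 4, 6, 7, 13, 9, 10, 14, 0, 3, 12]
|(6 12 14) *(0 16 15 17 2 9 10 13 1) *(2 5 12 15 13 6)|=36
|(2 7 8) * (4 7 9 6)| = 6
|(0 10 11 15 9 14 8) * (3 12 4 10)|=10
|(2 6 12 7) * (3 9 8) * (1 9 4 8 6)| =|(1 9 6 12 7 2)(3 4 8)| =6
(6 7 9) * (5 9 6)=(5 9)(6 7)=[0, 1, 2, 3, 4, 9, 7, 6, 8, 5]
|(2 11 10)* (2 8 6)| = |(2 11 10 8 6)| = 5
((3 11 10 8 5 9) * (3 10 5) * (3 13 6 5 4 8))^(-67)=(3 6 11 5 4 9 8 10 13)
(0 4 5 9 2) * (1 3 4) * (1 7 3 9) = (0 7 3 4 5 1 9 2) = [7, 9, 0, 4, 5, 1, 6, 3, 8, 2]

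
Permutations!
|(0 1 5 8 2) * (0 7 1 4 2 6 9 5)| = 20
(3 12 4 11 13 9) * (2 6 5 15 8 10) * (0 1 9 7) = (0 1 9 3 12 4 11 13 7)(2 6 5 15 8 10) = [1, 9, 6, 12, 11, 15, 5, 0, 10, 3, 2, 13, 4, 7, 14, 8]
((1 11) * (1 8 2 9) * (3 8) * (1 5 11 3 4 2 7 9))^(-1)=((1 3 8 7 9 5 11 4 2))^(-1)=(1 2 4 11 5 9 7 8 3)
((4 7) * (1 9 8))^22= (1 9 8)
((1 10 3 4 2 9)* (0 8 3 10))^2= ((10)(0 8 3 4 2 9 1))^2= (10)(0 3 2 1 8 4 9)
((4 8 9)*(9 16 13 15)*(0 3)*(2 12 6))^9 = (0 3)(4 13)(8 15)(9 16)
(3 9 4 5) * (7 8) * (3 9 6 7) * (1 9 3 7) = [0, 9, 2, 6, 5, 3, 1, 8, 7, 4] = (1 9 4 5 3 6)(7 8)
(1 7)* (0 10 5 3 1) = (0 10 5 3 1 7) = [10, 7, 2, 1, 4, 3, 6, 0, 8, 9, 5]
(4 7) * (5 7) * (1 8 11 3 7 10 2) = (1 8 11 3 7 4 5 10 2) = [0, 8, 1, 7, 5, 10, 6, 4, 11, 9, 2, 3]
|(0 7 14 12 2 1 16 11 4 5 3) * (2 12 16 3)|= 10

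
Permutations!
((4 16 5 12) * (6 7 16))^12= ((4 6 7 16 5 12))^12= (16)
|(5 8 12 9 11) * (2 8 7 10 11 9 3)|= 4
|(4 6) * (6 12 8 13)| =|(4 12 8 13 6)| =5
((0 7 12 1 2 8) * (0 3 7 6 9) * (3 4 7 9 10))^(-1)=((0 6 10 3 9)(1 2 8 4 7 12))^(-1)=(0 9 3 10 6)(1 12 7 4 8 2)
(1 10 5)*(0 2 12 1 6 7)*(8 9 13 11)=(0 2 12 1 10 5 6 7)(8 9 13 11)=[2, 10, 12, 3, 4, 6, 7, 0, 9, 13, 5, 8, 1, 11]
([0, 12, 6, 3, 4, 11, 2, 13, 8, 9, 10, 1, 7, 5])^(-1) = [0, 11, 6, 3, 4, 13, 2, 12, 8, 9, 10, 5, 1, 7]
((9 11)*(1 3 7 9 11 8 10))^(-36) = ((11)(1 3 7 9 8 10))^(-36) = (11)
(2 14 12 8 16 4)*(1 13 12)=(1 13 12 8 16 4 2 14)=[0, 13, 14, 3, 2, 5, 6, 7, 16, 9, 10, 11, 8, 12, 1, 15, 4]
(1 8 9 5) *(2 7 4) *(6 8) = (1 6 8 9 5)(2 7 4) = [0, 6, 7, 3, 2, 1, 8, 4, 9, 5]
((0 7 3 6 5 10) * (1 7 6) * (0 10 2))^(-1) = ((10)(0 6 5 2)(1 7 3))^(-1) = (10)(0 2 5 6)(1 3 7)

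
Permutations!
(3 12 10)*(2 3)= (2 3 12 10)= [0, 1, 3, 12, 4, 5, 6, 7, 8, 9, 2, 11, 10]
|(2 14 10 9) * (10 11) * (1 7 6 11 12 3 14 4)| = |(1 7 6 11 10 9 2 4)(3 14 12)| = 24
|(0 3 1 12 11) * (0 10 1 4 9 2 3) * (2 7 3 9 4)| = 4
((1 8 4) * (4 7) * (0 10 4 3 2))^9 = (0 10 4 1 8 7 3 2)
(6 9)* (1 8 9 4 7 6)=(1 8 9)(4 7 6)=[0, 8, 2, 3, 7, 5, 4, 6, 9, 1]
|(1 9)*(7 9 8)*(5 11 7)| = 6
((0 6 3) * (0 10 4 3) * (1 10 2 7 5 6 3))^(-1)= (0 6 5 7 2 3)(1 4 10)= ((0 3 2 7 5 6)(1 10 4))^(-1)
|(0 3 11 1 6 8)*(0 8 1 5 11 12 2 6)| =|(0 3 12 2 6 1)(5 11)| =6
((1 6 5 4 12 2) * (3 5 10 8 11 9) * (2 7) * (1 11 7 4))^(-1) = (1 5 3 9 11 2 7 8 10 6)(4 12)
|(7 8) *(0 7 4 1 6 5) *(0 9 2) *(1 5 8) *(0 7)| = |(1 6 8 4 5 9 2 7)| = 8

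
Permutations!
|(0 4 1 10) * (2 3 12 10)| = |(0 4 1 2 3 12 10)| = 7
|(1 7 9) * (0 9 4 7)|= |(0 9 1)(4 7)|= 6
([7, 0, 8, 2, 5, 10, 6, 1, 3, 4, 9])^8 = [1, 7, 3, 8, 4, 5, 6, 0, 2, 9, 10]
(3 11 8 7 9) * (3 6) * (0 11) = (0 11 8 7 9 6 3) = [11, 1, 2, 0, 4, 5, 3, 9, 7, 6, 10, 8]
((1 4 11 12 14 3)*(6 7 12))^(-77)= (1 6 14 4 7 3 11 12)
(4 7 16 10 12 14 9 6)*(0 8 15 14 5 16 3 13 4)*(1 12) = [8, 12, 2, 13, 7, 16, 0, 3, 15, 6, 1, 11, 5, 4, 9, 14, 10] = (0 8 15 14 9 6)(1 12 5 16 10)(3 13 4 7)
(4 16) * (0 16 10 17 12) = (0 16 4 10 17 12) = [16, 1, 2, 3, 10, 5, 6, 7, 8, 9, 17, 11, 0, 13, 14, 15, 4, 12]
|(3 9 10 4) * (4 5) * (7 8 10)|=|(3 9 7 8 10 5 4)|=7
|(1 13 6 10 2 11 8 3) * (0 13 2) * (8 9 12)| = |(0 13 6 10)(1 2 11 9 12 8 3)| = 28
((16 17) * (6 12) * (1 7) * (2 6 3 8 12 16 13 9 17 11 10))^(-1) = (1 7)(2 10 11 16 6)(3 12 8)(9 13 17)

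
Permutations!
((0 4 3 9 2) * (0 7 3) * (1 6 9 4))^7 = ((0 1 6 9 2 7 3 4))^7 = (0 4 3 7 2 9 6 1)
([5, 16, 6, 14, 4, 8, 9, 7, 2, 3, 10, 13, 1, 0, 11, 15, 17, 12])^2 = [8, 17, 9, 11, 4, 2, 3, 7, 6, 14, 10, 0, 16, 5, 13, 15, 12, 1]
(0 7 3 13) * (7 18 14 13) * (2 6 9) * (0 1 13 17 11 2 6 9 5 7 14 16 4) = (0 18 16 4)(1 13)(2 9 6 5 7 3 14 17 11) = [18, 13, 9, 14, 0, 7, 5, 3, 8, 6, 10, 2, 12, 1, 17, 15, 4, 11, 16]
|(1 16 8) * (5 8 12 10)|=6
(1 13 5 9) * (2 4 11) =(1 13 5 9)(2 4 11) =[0, 13, 4, 3, 11, 9, 6, 7, 8, 1, 10, 2, 12, 5]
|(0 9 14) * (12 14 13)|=5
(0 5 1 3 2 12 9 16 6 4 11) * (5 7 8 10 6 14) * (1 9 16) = (0 7 8 10 6 4 11)(1 3 2 12 16 14 5 9) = [7, 3, 12, 2, 11, 9, 4, 8, 10, 1, 6, 0, 16, 13, 5, 15, 14]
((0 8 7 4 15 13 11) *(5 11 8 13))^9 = ((0 13 8 7 4 15 5 11))^9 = (0 13 8 7 4 15 5 11)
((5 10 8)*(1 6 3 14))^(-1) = (1 14 3 6)(5 8 10)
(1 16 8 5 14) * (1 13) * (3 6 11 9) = [0, 16, 2, 6, 4, 14, 11, 7, 5, 3, 10, 9, 12, 1, 13, 15, 8] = (1 16 8 5 14 13)(3 6 11 9)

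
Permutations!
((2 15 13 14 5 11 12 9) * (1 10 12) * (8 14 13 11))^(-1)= ((1 10 12 9 2 15 11)(5 8 14))^(-1)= (1 11 15 2 9 12 10)(5 14 8)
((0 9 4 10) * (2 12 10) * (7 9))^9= (0 9 2 10 7 4 12)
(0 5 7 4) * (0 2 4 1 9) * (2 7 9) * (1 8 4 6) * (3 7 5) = (0 3 7 8 4 5 9)(1 2 6) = [3, 2, 6, 7, 5, 9, 1, 8, 4, 0]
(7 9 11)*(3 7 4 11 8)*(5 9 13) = (3 7 13 5 9 8)(4 11) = [0, 1, 2, 7, 11, 9, 6, 13, 3, 8, 10, 4, 12, 5]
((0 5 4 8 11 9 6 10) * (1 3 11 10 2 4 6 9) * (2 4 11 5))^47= ((0 2 11 1 3 5 6 4 8 10))^47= (0 4 3 2 8 5 11 10 6 1)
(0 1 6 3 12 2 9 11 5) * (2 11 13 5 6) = (0 1 2 9 13 5)(3 12 11 6) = [1, 2, 9, 12, 4, 0, 3, 7, 8, 13, 10, 6, 11, 5]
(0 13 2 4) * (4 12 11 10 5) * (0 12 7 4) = (0 13 2 7 4 12 11 10 5) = [13, 1, 7, 3, 12, 0, 6, 4, 8, 9, 5, 10, 11, 2]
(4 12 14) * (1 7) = (1 7)(4 12 14) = [0, 7, 2, 3, 12, 5, 6, 1, 8, 9, 10, 11, 14, 13, 4]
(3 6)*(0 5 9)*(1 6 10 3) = [5, 6, 2, 10, 4, 9, 1, 7, 8, 0, 3] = (0 5 9)(1 6)(3 10)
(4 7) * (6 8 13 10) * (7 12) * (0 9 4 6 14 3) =(0 9 4 12 7 6 8 13 10 14 3) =[9, 1, 2, 0, 12, 5, 8, 6, 13, 4, 14, 11, 7, 10, 3]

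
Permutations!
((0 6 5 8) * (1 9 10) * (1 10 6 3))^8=(10)(0 3 1 9 6 5 8)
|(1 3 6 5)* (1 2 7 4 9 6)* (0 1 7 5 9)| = |(0 1 3 7 4)(2 5)(6 9)| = 10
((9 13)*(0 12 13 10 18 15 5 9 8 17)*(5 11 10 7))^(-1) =(0 17 8 13 12)(5 7 9)(10 11 15 18)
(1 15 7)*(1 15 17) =(1 17)(7 15) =[0, 17, 2, 3, 4, 5, 6, 15, 8, 9, 10, 11, 12, 13, 14, 7, 16, 1]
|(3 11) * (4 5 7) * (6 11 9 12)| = 15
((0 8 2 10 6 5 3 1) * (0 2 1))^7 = (0 3 5 6 10 2 1 8)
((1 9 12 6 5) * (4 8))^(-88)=(1 12 5 9 6)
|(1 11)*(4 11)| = |(1 4 11)| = 3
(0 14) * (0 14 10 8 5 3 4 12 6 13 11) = [10, 1, 2, 4, 12, 3, 13, 7, 5, 9, 8, 0, 6, 11, 14] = (14)(0 10 8 5 3 4 12 6 13 11)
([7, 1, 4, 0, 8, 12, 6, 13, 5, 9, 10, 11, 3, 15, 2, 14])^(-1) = (0 3 12 5 8 4 2 14 15 13 7)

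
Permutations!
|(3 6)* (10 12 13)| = 6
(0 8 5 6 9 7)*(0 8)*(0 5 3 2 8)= (0 5 6 9 7)(2 8 3)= [5, 1, 8, 2, 4, 6, 9, 0, 3, 7]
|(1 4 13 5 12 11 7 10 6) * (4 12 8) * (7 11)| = |(1 12 7 10 6)(4 13 5 8)| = 20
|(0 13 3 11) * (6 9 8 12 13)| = 8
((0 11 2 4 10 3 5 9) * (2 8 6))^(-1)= (0 9 5 3 10 4 2 6 8 11)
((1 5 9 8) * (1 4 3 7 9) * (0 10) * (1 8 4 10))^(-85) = (10)(3 4 9 7)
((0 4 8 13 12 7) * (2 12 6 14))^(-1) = (0 7 12 2 14 6 13 8 4)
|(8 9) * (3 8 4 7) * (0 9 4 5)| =12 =|(0 9 5)(3 8 4 7)|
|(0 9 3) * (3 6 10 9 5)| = 3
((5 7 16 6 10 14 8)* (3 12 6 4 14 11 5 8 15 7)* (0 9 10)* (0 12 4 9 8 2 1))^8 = (3 11 9 7 14)(4 5 10 16 15)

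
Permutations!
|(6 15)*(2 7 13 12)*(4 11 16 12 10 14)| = 18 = |(2 7 13 10 14 4 11 16 12)(6 15)|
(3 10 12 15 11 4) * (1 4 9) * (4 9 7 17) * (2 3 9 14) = (1 14 2 3 10 12 15 11 7 17 4 9) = [0, 14, 3, 10, 9, 5, 6, 17, 8, 1, 12, 7, 15, 13, 2, 11, 16, 4]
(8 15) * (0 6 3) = (0 6 3)(8 15) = [6, 1, 2, 0, 4, 5, 3, 7, 15, 9, 10, 11, 12, 13, 14, 8]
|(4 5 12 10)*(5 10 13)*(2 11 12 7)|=|(2 11 12 13 5 7)(4 10)|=6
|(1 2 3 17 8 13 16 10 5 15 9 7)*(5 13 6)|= 30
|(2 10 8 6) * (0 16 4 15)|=4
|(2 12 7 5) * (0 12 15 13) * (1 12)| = |(0 1 12 7 5 2 15 13)| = 8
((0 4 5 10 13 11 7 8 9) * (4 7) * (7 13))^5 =((0 13 11 4 5 10 7 8 9))^5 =(0 10 13 7 11 8 4 9 5)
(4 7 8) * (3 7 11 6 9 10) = (3 7 8 4 11 6 9 10) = [0, 1, 2, 7, 11, 5, 9, 8, 4, 10, 3, 6]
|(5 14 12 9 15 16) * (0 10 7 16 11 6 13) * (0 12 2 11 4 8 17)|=|(0 10 7 16 5 14 2 11 6 13 12 9 15 4 8 17)|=16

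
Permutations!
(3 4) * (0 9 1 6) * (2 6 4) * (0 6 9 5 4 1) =(0 5 4 3 2 9) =[5, 1, 9, 2, 3, 4, 6, 7, 8, 0]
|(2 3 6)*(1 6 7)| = |(1 6 2 3 7)| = 5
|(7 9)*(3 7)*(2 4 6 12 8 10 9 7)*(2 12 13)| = 20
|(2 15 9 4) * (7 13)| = |(2 15 9 4)(7 13)| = 4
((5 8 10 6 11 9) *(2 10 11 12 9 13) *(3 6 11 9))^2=(2 11)(3 12 6)(5 9 8)(10 13)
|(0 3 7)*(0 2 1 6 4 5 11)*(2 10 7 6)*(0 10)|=|(0 3 6 4 5 11 10 7)(1 2)|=8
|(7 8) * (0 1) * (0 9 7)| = 5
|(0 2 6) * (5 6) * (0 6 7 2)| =3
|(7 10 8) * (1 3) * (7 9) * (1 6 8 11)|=8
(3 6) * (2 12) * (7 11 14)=(2 12)(3 6)(7 11 14)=[0, 1, 12, 6, 4, 5, 3, 11, 8, 9, 10, 14, 2, 13, 7]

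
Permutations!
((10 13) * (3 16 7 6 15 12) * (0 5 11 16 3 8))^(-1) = (0 8 12 15 6 7 16 11 5)(10 13)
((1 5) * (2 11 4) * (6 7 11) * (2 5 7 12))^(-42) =(12)(1 4 7 5 11)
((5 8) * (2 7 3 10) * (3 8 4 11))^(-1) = (2 10 3 11 4 5 8 7)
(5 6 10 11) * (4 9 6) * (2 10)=(2 10 11 5 4 9 6)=[0, 1, 10, 3, 9, 4, 2, 7, 8, 6, 11, 5]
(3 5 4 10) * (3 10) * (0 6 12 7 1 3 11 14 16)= (0 6 12 7 1 3 5 4 11 14 16)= [6, 3, 2, 5, 11, 4, 12, 1, 8, 9, 10, 14, 7, 13, 16, 15, 0]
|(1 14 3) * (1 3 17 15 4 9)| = 6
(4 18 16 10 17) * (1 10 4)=(1 10 17)(4 18 16)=[0, 10, 2, 3, 18, 5, 6, 7, 8, 9, 17, 11, 12, 13, 14, 15, 4, 1, 16]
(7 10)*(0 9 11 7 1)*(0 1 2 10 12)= [9, 1, 10, 3, 4, 5, 6, 12, 8, 11, 2, 7, 0]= (0 9 11 7 12)(2 10)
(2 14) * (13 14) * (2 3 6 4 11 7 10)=(2 13 14 3 6 4 11 7 10)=[0, 1, 13, 6, 11, 5, 4, 10, 8, 9, 2, 7, 12, 14, 3]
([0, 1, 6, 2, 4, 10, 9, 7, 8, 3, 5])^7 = (2 3 9 6)(5 10)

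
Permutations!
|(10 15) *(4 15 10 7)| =3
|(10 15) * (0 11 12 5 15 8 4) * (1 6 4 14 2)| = |(0 11 12 5 15 10 8 14 2 1 6 4)| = 12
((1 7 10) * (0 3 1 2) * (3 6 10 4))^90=(0 10)(1 4)(2 6)(3 7)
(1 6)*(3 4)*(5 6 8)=(1 8 5 6)(3 4)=[0, 8, 2, 4, 3, 6, 1, 7, 5]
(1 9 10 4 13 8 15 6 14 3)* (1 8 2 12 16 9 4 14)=(1 4 13 2 12 16 9 10 14 3 8 15 6)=[0, 4, 12, 8, 13, 5, 1, 7, 15, 10, 14, 11, 16, 2, 3, 6, 9]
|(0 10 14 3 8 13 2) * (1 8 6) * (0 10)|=8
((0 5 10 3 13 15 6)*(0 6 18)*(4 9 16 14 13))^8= ((0 5 10 3 4 9 16 14 13 15 18))^8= (0 13 9 10 18 14 4 5 15 16 3)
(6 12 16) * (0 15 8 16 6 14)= (0 15 8 16 14)(6 12)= [15, 1, 2, 3, 4, 5, 12, 7, 16, 9, 10, 11, 6, 13, 0, 8, 14]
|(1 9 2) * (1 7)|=4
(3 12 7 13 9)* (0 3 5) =[3, 1, 2, 12, 4, 0, 6, 13, 8, 5, 10, 11, 7, 9] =(0 3 12 7 13 9 5)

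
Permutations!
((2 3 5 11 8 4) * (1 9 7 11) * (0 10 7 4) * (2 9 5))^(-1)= ((0 10 7 11 8)(1 5)(2 3)(4 9))^(-1)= (0 8 11 7 10)(1 5)(2 3)(4 9)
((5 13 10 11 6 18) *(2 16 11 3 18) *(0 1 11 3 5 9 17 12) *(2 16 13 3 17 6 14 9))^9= ((0 1 11 14 9 6 16 17 12)(2 13 10 5 3 18))^9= (2 5)(3 13)(10 18)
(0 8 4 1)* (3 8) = (0 3 8 4 1) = [3, 0, 2, 8, 1, 5, 6, 7, 4]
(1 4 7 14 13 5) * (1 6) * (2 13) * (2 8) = (1 4 7 14 8 2 13 5 6) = [0, 4, 13, 3, 7, 6, 1, 14, 2, 9, 10, 11, 12, 5, 8]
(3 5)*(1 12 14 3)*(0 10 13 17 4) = (0 10 13 17 4)(1 12 14 3 5) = [10, 12, 2, 5, 0, 1, 6, 7, 8, 9, 13, 11, 14, 17, 3, 15, 16, 4]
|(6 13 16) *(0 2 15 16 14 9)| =8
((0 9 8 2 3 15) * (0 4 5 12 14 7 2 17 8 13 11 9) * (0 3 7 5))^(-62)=(17)(0 15)(3 4)(5 12 14)(9 13 11)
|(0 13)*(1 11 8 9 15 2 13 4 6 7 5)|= 12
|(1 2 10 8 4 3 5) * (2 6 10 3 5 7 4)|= |(1 6 10 8 2 3 7 4 5)|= 9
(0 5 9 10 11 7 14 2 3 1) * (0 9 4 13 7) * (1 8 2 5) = (0 1 9 10 11)(2 3 8)(4 13 7 14 5) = [1, 9, 3, 8, 13, 4, 6, 14, 2, 10, 11, 0, 12, 7, 5]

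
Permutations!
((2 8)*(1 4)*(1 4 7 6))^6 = ((1 7 6)(2 8))^6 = (8)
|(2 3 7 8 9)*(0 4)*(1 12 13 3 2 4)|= 9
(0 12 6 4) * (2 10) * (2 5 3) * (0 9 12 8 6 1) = (0 8 6 4 9 12 1)(2 10 5 3) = [8, 0, 10, 2, 9, 3, 4, 7, 6, 12, 5, 11, 1]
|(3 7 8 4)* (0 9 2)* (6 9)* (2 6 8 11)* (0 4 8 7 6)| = 8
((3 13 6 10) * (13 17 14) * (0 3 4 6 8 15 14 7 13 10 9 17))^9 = ((0 3)(4 6 9 17 7 13 8 15 14 10))^9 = (0 3)(4 10 14 15 8 13 7 17 9 6)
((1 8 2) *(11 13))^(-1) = (1 2 8)(11 13)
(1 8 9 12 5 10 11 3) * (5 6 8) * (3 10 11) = (1 5 11 10 3)(6 8 9 12) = [0, 5, 2, 1, 4, 11, 8, 7, 9, 12, 3, 10, 6]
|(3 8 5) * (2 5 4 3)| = 6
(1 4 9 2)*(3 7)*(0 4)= [4, 0, 1, 7, 9, 5, 6, 3, 8, 2]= (0 4 9 2 1)(3 7)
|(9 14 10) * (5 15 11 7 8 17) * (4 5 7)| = |(4 5 15 11)(7 8 17)(9 14 10)| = 12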